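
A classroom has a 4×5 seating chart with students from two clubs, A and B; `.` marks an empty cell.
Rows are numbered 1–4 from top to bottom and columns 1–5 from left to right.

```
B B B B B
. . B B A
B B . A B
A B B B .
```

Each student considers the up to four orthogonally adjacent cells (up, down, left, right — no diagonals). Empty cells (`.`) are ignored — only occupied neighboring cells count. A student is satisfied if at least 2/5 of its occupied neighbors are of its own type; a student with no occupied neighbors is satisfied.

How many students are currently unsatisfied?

Row 1: (1,1)B 1/1 ok · (1,2)B 2/2 ok · (1,3)B 3/3 ok · (1,4)B 3/3 ok · (1,5)B 1/2 ok
Row 2: (2,3)B 2/2 ok · (2,4)B 2/4 ok · (2,5)A 0/3 unhappy
Row 3: (3,1)B 1/2 ok · (3,2)B 2/2 ok · (3,4)A 0/3 unhappy · (3,5)B 0/2 unhappy
Row 4: (4,1)A 0/2 unhappy · (4,2)B 2/3 ok · (4,3)B 2/2 ok · (4,4)B 1/2 ok
Unsatisfied: (2,5), (3,4), (3,5), (4,1) — 4 in total.

4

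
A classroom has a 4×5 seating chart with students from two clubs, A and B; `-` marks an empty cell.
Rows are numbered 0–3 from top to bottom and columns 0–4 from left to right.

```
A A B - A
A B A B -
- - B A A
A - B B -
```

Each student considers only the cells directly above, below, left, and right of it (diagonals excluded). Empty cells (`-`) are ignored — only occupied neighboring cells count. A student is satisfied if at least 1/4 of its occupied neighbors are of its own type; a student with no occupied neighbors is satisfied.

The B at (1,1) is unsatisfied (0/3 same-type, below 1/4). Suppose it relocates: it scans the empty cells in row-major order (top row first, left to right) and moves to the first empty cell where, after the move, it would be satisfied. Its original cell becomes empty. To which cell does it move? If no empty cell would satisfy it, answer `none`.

Vacating (1,1). Empty cells in order:
  (0,3): 2/3 same-type → satisfied — stop here.

(0,3)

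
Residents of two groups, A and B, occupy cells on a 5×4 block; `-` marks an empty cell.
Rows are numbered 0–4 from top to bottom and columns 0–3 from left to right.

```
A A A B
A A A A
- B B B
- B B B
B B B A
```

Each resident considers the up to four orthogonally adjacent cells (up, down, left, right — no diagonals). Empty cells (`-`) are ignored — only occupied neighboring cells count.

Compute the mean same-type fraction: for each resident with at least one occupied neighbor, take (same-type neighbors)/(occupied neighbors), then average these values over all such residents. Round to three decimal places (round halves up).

(0,0)A 2/2
(0,1)A 3/3
(0,2)A 2/3
(0,3)B 0/2
(1,0)A 2/2
(1,1)A 3/4
(1,2)A 3/4
(1,3)A 1/3
(2,1)B 2/3
(2,2)B 3/4
(2,3)B 2/3
(3,1)B 3/3
(3,2)B 4/4
(3,3)B 2/3
(4,0)B 1/1
(4,1)B 3/3
(4,2)B 2/3
(4,3)A 0/2
Sum over 18 residents: 2/2 + 3/3 + 2/3 + 0/2 + 2/2 + 3/4 + 3/4 + 1/3 + 2/3 + 3/4 + 2/3 + 3/3 + 4/4 + 2/3 + 1/1 + 3/3 + 2/3 + 0/2 = 155/12; mean = 155/12 ÷ 18 = 155/216 = 0.717592… → 0.718.

0.718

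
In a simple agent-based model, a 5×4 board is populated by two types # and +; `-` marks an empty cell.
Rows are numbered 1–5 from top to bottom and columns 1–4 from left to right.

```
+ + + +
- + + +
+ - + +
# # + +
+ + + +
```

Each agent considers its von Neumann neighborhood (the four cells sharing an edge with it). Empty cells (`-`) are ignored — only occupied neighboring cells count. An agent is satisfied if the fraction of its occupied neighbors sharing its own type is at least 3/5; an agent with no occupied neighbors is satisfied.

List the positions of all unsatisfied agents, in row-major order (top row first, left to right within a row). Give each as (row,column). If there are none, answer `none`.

(1,1)+ 1/1 ok
(1,2)+ 3/3 ok
(1,3)+ 3/3 ok
(1,4)+ 2/2 ok
(2,2)+ 2/2 ok
(2,3)+ 4/4 ok
(2,4)+ 3/3 ok
(3,1)+ 0/1 unhappy
(3,3)+ 3/3 ok
(3,4)+ 3/3 ok
(4,1)# 1/3 unhappy
(4,2)# 1/3 unhappy
(4,3)+ 3/4 ok
(4,4)+ 3/3 ok
(5,1)+ 1/2 unhappy
(5,2)+ 2/3 ok
(5,3)+ 3/3 ok
(5,4)+ 2/2 ok

(3,1), (4,1), (4,2), (5,1)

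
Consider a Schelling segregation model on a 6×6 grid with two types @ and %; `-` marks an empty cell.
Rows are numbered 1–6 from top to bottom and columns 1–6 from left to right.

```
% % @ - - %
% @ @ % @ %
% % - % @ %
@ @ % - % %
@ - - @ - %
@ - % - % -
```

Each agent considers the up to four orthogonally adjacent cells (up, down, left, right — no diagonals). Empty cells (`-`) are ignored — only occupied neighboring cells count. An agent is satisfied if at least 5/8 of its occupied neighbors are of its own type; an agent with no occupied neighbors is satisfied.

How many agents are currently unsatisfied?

Row 1: (1,1)% 2/2 ok · (1,2)% 1/3 unhappy · (1,3)@ 1/2 unhappy · (1,6)% 1/1 ok
Row 2: (2,1)% 2/3 ok · (2,2)@ 1/4 unhappy · (2,3)@ 2/3 ok · (2,4)% 1/3 unhappy · (2,5)@ 1/3 unhappy · (2,6)% 2/3 ok
Row 3: (3,1)% 2/3 ok · (3,2)% 1/3 unhappy · (3,4)% 1/2 unhappy · (3,5)@ 1/4 unhappy · (3,6)% 2/3 ok
Row 4: (4,1)@ 2/3 ok · (4,2)@ 1/3 unhappy · (4,3)% 0/1 unhappy · (4,5)% 1/2 unhappy · (4,6)% 3/3 ok
Row 5: (5,1)@ 2/2 ok · (5,4)@ 0/0 ok · (5,6)% 1/1 ok
Row 6: (6,1)@ 1/1 ok · (6,3)% 0/0 ok · (6,5)% 0/0 ok
Unsatisfied: (1,2), (1,3), (2,2), (2,4), (2,5), (3,2), (3,4), (3,5), (4,2), (4,3), (4,5) — 11 in total.

11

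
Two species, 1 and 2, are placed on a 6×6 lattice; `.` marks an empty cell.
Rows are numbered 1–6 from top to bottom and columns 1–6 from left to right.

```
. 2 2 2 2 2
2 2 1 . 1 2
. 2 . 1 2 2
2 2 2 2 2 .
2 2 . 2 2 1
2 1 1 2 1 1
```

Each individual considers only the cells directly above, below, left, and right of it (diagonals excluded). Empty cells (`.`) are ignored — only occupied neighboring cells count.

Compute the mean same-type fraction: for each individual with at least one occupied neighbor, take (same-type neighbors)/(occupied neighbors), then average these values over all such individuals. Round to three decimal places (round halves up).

0.689

(1,2)2 2/2
(1,3)2 2/3
(1,4)2 2/2
(1,5)2 2/3
(1,6)2 2/2
(2,1)2 1/1
(2,2)2 3/4
(2,3)1 0/2
(2,5)1 0/3
(2,6)2 2/3
(3,2)2 2/2
(3,4)1 0/2
(3,5)2 2/4
(3,6)2 2/2
(4,1)2 2/2
(4,2)2 4/4
(4,3)2 2/2
(4,4)2 3/4
(4,5)2 3/3
(5,1)2 3/3
(5,2)2 2/3
(5,4)2 3/3
(5,5)2 2/4
(5,6)1 1/2
(6,1)2 1/2
(6,2)1 1/3
(6,3)1 1/2
(6,4)2 1/3
(6,5)1 1/3
(6,6)1 2/2
Sum over 30 individuals: 2/2 + 2/3 + 2/2 + 2/3 + 2/2 + 1/1 + 3/4 + 0/2 + 0/3 + 2/3 + 2/2 + 0/2 + 2/4 + 2/2 + 2/2 + 4/4 + 2/2 + 3/4 + 3/3 + 3/3 + 2/3 + 3/3 + 2/4 + 1/2 + 1/2 + 1/3 + 1/2 + 1/3 + 1/3 + 2/2 = 62/3; mean = 62/3 ÷ 30 = 31/45 = 0.688888… → 0.689.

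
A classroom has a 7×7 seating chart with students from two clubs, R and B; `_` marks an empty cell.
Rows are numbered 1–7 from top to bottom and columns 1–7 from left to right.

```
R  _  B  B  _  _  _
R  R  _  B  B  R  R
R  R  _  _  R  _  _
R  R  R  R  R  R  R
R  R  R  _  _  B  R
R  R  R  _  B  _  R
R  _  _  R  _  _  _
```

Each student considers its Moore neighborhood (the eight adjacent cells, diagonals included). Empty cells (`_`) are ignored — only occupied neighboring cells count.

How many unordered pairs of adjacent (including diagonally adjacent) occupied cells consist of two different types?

10

Scan each occupied cell's neighbors to the right and below (and the two forward diagonals) so each pair is counted once.
Row 1: R(1,1)–R(2,1)= R(1,1)–R(2,2)= B(1,3)–B(1,4)= B(1,3)–B(2,4)= B(1,3)–R(2,2)≠ B(1,4)–B(2,4)= B(1,4)–B(2,5)=  → 1/7 unlike.
Row 2: R(2,1)–R(2,2)= R(2,1)–R(3,1)= R(2,1)–R(3,2)= R(2,2)–R(3,2)= R(2,2)–R(3,1)= B(2,4)–B(2,5)= B(2,4)–R(3,5)≠ B(2,5)–R(2,6)≠ B(2,5)–R(3,5)≠ R(2,6)–R(2,7)= R(2,6)–R(3,5)=  → 3/11 unlike.
Row 3: R(3,1)–R(3,2)= R(3,1)–R(4,1)= R(3,1)–R(4,2)= R(3,2)–R(4,2)= R(3,2)–R(4,3)= R(3,2)–R(4,1)= R(3,5)–R(4,5)= R(3,5)–R(4,6)= R(3,5)–R(4,4)=  → 0/9 unlike.
Row 4: R(4,1)–R(4,2)= R(4,1)–R(5,1)= R(4,1)–R(5,2)= R(4,2)–R(4,3)= R(4,2)–R(5,2)= R(4,2)–R(5,3)= R(4,2)–R(5,1)= R(4,3)–R(4,4)= R(4,3)–R(5,3)= R(4,3)–R(5,2)= R(4,4)–R(4,5)= R(4,4)–R(5,3)= R(4,5)–R(4,6)= R(4,5)–B(5,6)≠ R(4,6)–R(4,7)= R(4,6)–B(5,6)≠ R(4,6)–R(5,7)= R(4,7)–R(5,7)= R(4,7)–B(5,6)≠  → 3/19 unlike.
Row 5: R(5,1)–R(5,2)= R(5,1)–R(6,1)= R(5,1)–R(6,2)= R(5,2)–R(5,3)= R(5,2)–R(6,2)= R(5,2)–R(6,3)= R(5,2)–R(6,1)= R(5,3)–R(6,3)= R(5,3)–R(6,2)= B(5,6)–R(5,7)≠ B(5,6)–R(6,7)≠ B(5,6)–B(6,5)= R(5,7)–R(6,7)=  → 2/13 unlike.
Row 6: R(6,1)–R(6,2)= R(6,1)–R(7,1)= R(6,2)–R(6,3)= R(6,2)–R(7,1)= R(6,3)–R(7,4)= B(6,5)–R(7,4)≠  → 1/6 unlike.
Total adjacent occupied pairs: 65; unlike-type pairs: 10.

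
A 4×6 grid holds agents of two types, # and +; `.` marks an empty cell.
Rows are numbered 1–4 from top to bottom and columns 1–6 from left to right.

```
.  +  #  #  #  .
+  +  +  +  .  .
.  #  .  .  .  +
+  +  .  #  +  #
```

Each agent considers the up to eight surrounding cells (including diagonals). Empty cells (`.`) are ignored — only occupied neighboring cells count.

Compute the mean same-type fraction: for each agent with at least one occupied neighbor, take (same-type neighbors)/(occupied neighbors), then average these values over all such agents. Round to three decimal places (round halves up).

0.387

Row 1: (1,2)+ 3/4 · (1,3)# 1/5 · (1,4)# 2/4 · (1,5)# 1/2
Row 2: (2,1)+ 2/3 · (2,2)+ 3/5 · (2,3)+ 3/6 · (2,4)+ 1/4
Row 3: (3,2)# 0/5 · (3,6)+ 1/2
Row 4: (4,1)+ 1/2 · (4,2)+ 1/2 · (4,4)# 0/1 · (4,5)+ 1/3 · (4,6)# 0/2
Sum over 15 agents: 3/4 + 1/5 + 2/4 + 1/2 + 2/3 + 3/5 + 3/6 + 1/4 + 0/5 + 1/2 + 1/2 + 1/2 + 0/1 + 1/3 + 0/2 = 29/5; mean = 29/5 ÷ 15 = 29/75 = 0.386666… → 0.387.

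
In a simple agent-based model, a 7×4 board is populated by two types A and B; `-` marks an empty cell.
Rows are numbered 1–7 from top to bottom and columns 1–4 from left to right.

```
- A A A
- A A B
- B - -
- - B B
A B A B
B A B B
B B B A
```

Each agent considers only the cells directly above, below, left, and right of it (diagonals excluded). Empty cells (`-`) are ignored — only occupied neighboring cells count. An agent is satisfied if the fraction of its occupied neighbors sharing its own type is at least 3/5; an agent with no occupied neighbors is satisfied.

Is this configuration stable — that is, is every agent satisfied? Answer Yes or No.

No

(1,2)A 2/2 satisfied
(1,3)A 3/3 satisfied
(1,4)A 1/2 not
(2,2)A 2/3 satisfied
(2,3)A 2/3 satisfied
(2,4)B 0/2 not
(3,2)B 0/1 not
(4,3)B 1/2 not
(4,4)B 2/2 satisfied
(5,1)A 0/2 not
(5,2)B 0/3 not
(5,3)A 0/4 not
(5,4)B 2/3 satisfied
(6,1)B 1/3 not
(6,2)A 0/4 not
(6,3)B 2/4 not
(6,4)B 2/3 satisfied
(7,1)B 2/2 satisfied
(7,2)B 2/3 satisfied
(7,3)B 2/3 satisfied
(7,4)A 0/2 not
For instance (1,4) has only 1/2 same-type neighbors, below 3/5.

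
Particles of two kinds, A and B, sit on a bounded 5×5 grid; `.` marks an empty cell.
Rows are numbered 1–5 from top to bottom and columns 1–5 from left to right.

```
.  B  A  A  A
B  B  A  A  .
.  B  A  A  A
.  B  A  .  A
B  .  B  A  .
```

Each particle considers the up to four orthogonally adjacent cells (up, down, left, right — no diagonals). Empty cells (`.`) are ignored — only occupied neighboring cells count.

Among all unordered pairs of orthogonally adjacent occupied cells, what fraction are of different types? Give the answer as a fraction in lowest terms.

2/7

Scan each occupied cell's neighbors to the right and below so each pair is counted once.
From row 1: 1 unlike of 6 pairs (running 1/6).
From row 2: 1 unlike of 6 pairs (running 2/12).
From row 3: 1 unlike of 6 pairs (running 3/18).
From row 4: 2 unlike of 2 pairs (running 5/20).
From row 5: 1 unlike of 1 pairs (running 6/21).
Total adjacent occupied pairs: 21; unlike-type pairs: 6.
6/21 reduces to 2/7.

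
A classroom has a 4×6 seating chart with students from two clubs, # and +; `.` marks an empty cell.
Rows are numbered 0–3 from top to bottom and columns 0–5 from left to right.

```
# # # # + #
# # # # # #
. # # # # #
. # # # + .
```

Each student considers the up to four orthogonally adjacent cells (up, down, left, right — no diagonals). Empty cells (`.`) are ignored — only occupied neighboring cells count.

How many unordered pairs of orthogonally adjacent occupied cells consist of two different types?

Scan each occupied cell's neighbors to the right and below so each pair is counted once.
Row 0: #(0,0)–#(0,1)= #(0,0)–#(1,0)= #(0,1)–#(0,2)= #(0,1)–#(1,1)= #(0,2)–#(0,3)= #(0,2)–#(1,2)= #(0,3)–+(0,4)≠ #(0,3)–#(1,3)= +(0,4)–#(0,5)≠ +(0,4)–#(1,4)≠ #(0,5)–#(1,5)=  → 3/11 unlike.
Row 1: #(1,0)–#(1,1)= #(1,1)–#(1,2)= #(1,1)–#(2,1)= #(1,2)–#(1,3)= #(1,2)–#(2,2)= #(1,3)–#(1,4)= #(1,3)–#(2,3)= #(1,4)–#(1,5)= #(1,4)–#(2,4)= #(1,5)–#(2,5)=  → 0/10 unlike.
Row 2: #(2,1)–#(2,2)= #(2,1)–#(3,1)= #(2,2)–#(2,3)= #(2,2)–#(3,2)= #(2,3)–#(2,4)= #(2,3)–#(3,3)= #(2,4)–#(2,5)= #(2,4)–+(3,4)≠  → 1/8 unlike.
Row 3: #(3,1)–#(3,2)= #(3,2)–#(3,3)= #(3,3)–+(3,4)≠  → 1/3 unlike.
Total adjacent occupied pairs: 32; unlike-type pairs: 5.

5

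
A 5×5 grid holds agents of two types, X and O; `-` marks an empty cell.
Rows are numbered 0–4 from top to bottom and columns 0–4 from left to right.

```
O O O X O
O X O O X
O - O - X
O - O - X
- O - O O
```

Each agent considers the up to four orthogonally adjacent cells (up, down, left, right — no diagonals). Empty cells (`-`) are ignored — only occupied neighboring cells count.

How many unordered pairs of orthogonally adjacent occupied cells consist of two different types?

9

Scan each occupied cell's neighbors to the right and below so each pair is counted once.
Row 0: O(0,0)–O(0,1)= O(0,0)–O(1,0)= O(0,1)–O(0,2)= O(0,1)–X(1,1)≠ O(0,2)–X(0,3)≠ O(0,2)–O(1,2)= X(0,3)–O(0,4)≠ X(0,3)–O(1,3)≠ O(0,4)–X(1,4)≠  → 5/9 unlike.
Row 1: O(1,0)–X(1,1)≠ O(1,0)–O(2,0)= X(1,1)–O(1,2)≠ O(1,2)–O(1,3)= O(1,2)–O(2,2)= O(1,3)–X(1,4)≠ X(1,4)–X(2,4)=  → 3/7 unlike.
Row 2: O(2,0)–O(3,0)= O(2,2)–O(3,2)= X(2,4)–X(3,4)=  → 0/3 unlike.
Row 3: X(3,4)–O(4,4)≠  → 1/1 unlike.
Row 4: O(4,3)–O(4,4)=  → 0/1 unlike.
Total adjacent occupied pairs: 21; unlike-type pairs: 9.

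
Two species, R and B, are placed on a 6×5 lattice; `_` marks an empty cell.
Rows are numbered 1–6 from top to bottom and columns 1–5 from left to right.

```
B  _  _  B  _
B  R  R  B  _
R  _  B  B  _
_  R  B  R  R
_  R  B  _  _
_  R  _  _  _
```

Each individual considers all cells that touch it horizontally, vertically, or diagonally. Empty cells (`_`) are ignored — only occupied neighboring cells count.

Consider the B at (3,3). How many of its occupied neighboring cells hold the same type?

Occupied neighbors of (3,3): (2,2)=R, (2,3)=R, (2,4)=B, (3,4)=B, (4,2)=R, (4,3)=B, (4,4)=R.
Same type (B): 3 of 7.

3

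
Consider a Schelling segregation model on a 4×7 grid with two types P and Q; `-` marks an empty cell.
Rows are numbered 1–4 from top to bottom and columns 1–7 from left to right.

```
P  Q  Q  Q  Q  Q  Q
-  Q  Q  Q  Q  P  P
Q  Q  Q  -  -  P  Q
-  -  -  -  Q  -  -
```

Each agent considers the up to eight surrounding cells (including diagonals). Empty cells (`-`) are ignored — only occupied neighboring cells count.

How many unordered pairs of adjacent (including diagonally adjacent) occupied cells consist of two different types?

Scan each occupied cell's neighbors to the right and below (and the two forward diagonals) so each pair is counted once.
From row 1: 7 unlike of 23 pairs (running 7/23).
From row 2: 4 unlike of 16 pairs (running 11/39).
From row 3: 2 unlike of 4 pairs (running 13/43).
Total adjacent occupied pairs: 43; unlike-type pairs: 13.

13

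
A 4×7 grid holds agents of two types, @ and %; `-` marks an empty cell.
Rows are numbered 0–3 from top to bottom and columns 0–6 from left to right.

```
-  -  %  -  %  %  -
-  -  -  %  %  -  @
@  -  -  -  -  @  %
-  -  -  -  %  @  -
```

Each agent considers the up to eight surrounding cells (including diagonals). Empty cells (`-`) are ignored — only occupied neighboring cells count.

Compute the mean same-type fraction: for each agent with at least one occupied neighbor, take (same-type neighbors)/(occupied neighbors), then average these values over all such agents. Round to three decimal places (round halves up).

0.548

Row 0: (0,2)% 1/1 · (0,4)% 3/3 · (0,5)% 2/3
Row 1: (1,3)% 3/3 · (1,4)% 3/4 · (1,6)@ 1/3
Row 2: (2,0)@ — no occupied neighbors · (2,5)@ 2/5 · (2,6)% 0/3
Row 3: (3,4)% 0/2 · (3,5)@ 1/3
Sum over 10 agents: 1/1 + 3/3 + 2/3 + 3/3 + 3/4 + 1/3 + 2/5 + 0/3 + 0/2 + 1/3 = 329/60; mean = 329/60 ÷ 10 = 329/600 = 0.548333… → 0.548.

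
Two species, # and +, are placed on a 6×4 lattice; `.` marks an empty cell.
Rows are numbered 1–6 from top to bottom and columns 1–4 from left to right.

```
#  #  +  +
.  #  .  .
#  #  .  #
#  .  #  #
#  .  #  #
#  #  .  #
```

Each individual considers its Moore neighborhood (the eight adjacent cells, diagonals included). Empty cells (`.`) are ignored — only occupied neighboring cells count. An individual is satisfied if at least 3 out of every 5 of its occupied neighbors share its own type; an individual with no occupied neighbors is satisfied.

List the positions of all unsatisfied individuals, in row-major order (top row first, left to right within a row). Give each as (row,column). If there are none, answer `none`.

Row 1: (1,1)# 2/2 ok · (1,2)# 2/3 ok · (1,3)+ 1/3 unhappy · (1,4)+ 1/1 ok
Row 2: (2,2)# 4/5 ok
Row 3: (3,1)# 3/3 ok · (3,2)# 4/4 ok · (3,4)# 2/2 ok
Row 4: (4,1)# 3/3 ok · (4,3)# 5/5 ok · (4,4)# 4/4 ok
Row 5: (5,1)# 3/3 ok · (5,3)# 5/5 ok · (5,4)# 4/4 ok
Row 6: (6,1)# 2/2 ok · (6,2)# 3/3 ok · (6,4)# 2/2 ok

(1,3)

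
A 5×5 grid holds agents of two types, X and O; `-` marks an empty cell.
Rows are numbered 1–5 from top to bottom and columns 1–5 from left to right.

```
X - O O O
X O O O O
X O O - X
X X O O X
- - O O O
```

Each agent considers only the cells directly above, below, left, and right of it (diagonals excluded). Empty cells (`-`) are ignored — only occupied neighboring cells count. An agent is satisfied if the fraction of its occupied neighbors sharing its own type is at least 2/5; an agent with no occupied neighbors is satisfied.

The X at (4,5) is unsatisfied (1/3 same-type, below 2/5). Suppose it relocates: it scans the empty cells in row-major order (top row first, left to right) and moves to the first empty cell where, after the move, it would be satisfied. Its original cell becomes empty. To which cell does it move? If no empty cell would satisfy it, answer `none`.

Vacating (4,5). Empty cells in order:
  (1,2): 1/3 same-type → still unsatisfied.
  (3,4): 1/4 same-type → still unsatisfied.
  (5,1): 1/1 same-type → satisfied — stop here.

(5,1)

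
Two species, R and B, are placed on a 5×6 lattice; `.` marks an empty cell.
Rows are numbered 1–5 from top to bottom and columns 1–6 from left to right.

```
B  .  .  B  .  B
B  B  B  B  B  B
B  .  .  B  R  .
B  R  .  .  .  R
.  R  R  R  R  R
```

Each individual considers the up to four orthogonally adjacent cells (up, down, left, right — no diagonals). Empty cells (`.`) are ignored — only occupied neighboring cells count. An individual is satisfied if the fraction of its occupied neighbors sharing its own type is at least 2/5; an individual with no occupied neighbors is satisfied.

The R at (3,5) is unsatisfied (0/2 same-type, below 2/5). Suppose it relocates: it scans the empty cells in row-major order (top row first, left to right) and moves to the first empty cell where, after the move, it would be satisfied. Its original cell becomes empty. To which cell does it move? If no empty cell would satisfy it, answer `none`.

(3,6)

Vacating (3,5). Empty cells in order:
  (1,2): 0/2 same-type → still unsatisfied.
  (1,3): 0/2 same-type → still unsatisfied.
  (1,5): 0/3 same-type → still unsatisfied.
  (3,2): 1/3 same-type → still unsatisfied.
  (3,3): 0/2 same-type → still unsatisfied.
  (3,6): 1/2 same-type → satisfied — stop here.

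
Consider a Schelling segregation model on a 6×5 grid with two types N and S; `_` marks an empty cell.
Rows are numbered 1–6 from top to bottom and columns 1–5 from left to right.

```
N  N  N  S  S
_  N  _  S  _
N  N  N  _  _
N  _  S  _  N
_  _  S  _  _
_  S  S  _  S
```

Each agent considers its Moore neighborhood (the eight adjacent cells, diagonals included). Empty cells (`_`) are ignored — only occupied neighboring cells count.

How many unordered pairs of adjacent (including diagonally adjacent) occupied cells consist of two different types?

5

Scan each occupied cell's neighbors to the right and below (and the two forward diagonals) so each pair is counted once.
Row 1: N(1,1)–N(1,2)= N(1,1)–N(2,2)= N(1,2)–N(1,3)= N(1,2)–N(2,2)= N(1,3)–S(1,4)≠ N(1,3)–S(2,4)≠ N(1,3)–N(2,2)= S(1,4)–S(1,5)= S(1,4)–S(2,4)= S(1,5)–S(2,4)=  → 2/10 unlike.
Row 2: N(2,2)–N(3,2)= N(2,2)–N(3,3)= N(2,2)–N(3,1)= S(2,4)–N(3,3)≠  → 1/4 unlike.
Row 3: N(3,1)–N(3,2)= N(3,1)–N(4,1)= N(3,2)–N(3,3)= N(3,2)–S(4,3)≠ N(3,2)–N(4,1)= N(3,3)–S(4,3)≠  → 2/6 unlike.
Row 4: S(4,3)–S(5,3)=  → 0/1 unlike.
Row 5: S(5,3)–S(6,3)= S(5,3)–S(6,2)=  → 0/2 unlike.
Row 6: S(6,2)–S(6,3)=  → 0/1 unlike.
Total adjacent occupied pairs: 24; unlike-type pairs: 5.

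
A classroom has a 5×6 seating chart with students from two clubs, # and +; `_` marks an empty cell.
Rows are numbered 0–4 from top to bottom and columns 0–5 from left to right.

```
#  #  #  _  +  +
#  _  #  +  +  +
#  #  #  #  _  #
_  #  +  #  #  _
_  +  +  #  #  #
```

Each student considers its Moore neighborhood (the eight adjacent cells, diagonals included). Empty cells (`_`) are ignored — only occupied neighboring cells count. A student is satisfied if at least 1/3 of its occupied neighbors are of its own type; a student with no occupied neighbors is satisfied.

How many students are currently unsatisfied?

1

(0,0)# 2/2 ok
(0,1)# 4/4 ok
(0,2)# 2/3 ok
(0,4)+ 4/4 ok
(0,5)+ 3/3 ok
(1,0)# 4/4 ok
(1,2)# 5/6 ok
(1,3)+ 2/6 ok
(1,4)+ 4/6 ok
(1,5)+ 3/4 ok
(2,0)# 3/3 ok
(2,1)# 5/6 ok
(2,2)# 5/7 ok
(2,3)# 4/7 ok
(2,5)# 1/3 ok
(3,1)# 3/6 ok
(3,2)+ 2/8 unhappy
(3,3)# 5/7 ok
(3,4)# 6/6 ok
(4,1)+ 2/3 ok
(4,2)+ 2/5 ok
(4,3)# 3/5 ok
(4,4)# 4/4 ok
(4,5)# 2/2 ok
Unsatisfied: (3,2) — 1 in total.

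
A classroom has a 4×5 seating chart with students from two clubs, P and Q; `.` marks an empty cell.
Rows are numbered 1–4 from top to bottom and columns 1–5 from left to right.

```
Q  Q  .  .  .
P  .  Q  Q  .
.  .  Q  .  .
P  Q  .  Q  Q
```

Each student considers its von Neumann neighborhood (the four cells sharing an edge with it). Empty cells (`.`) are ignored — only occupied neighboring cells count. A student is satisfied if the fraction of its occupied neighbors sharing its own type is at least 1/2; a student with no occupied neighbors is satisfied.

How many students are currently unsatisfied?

(1,1)Q 1/2 satisfied
(1,2)Q 1/1 satisfied
(2,1)P 0/1 not
(2,3)Q 2/2 satisfied
(2,4)Q 1/1 satisfied
(3,3)Q 1/1 satisfied
(4,1)P 0/1 not
(4,2)Q 0/1 not
(4,4)Q 1/1 satisfied
(4,5)Q 1/1 satisfied
Unsatisfied: (2,1), (4,1), (4,2) — 3 in total.

3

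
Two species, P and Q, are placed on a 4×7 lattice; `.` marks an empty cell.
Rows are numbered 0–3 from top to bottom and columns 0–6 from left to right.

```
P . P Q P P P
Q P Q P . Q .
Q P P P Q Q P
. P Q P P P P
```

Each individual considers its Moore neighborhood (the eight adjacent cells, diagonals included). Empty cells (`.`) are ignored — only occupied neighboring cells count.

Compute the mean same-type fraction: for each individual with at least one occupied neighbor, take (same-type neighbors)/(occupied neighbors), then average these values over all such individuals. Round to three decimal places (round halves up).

Row 0: (0,0)P 1/2 · (0,2)P 2/4 · (0,3)Q 1/4 · (0,4)P 2/4 · (0,5)P 2/3 · (0,6)P 1/2
Row 1: (1,0)Q 1/4 · (1,1)P 4/7 · (1,2)Q 1/7 · (1,3)P 4/7 · (1,5)Q 2/6
Row 2: (2,0)Q 1/4 · (2,1)P 3/7 · (2,2)P 6/8 · (2,3)P 4/7 · (2,4)Q 2/7 · (2,5)Q 2/6 · (2,6)P 2/4
Row 3: (3,1)P 2/4 · (3,2)Q 0/5 · (3,3)P 3/5 · (3,4)P 3/5 · (3,5)P 3/5 · (3,6)P 2/3
Sum over 24 individuals: 1/2 + 2/4 + 1/4 + 2/4 + 2/3 + 1/2 + 1/4 + 4/7 + 1/7 + 4/7 + 2/6 + 1/4 + 3/7 + 6/8 + 4/7 + 2/7 + 2/6 + 2/4 + 2/4 + 0/5 + 3/5 + 3/5 + 3/5 + 2/3 = 761/70; mean = 761/70 ÷ 24 = 761/1680 = 0.452976… → 0.453.

0.453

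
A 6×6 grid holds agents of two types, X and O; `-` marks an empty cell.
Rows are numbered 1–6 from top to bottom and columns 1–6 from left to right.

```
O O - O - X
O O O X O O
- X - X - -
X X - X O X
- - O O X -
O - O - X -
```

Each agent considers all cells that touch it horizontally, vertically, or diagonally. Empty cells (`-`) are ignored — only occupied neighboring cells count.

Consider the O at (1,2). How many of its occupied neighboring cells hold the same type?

4

Occupied neighbors of (1,2): (1,1)=O, (2,1)=O, (2,2)=O, (2,3)=O.
Same type (O): 4 of 4.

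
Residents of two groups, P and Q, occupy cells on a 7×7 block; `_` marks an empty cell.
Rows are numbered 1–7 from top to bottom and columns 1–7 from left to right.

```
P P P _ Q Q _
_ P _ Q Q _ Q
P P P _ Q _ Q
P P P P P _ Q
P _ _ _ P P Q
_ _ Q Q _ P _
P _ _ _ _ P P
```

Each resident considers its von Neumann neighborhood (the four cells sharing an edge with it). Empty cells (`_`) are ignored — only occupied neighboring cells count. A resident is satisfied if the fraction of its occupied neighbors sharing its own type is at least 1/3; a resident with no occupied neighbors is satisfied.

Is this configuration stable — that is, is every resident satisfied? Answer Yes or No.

Row 1: (1,1)P 1/1 satisfied · (1,2)P 3/3 satisfied · (1,3)P 1/1 satisfied · (1,5)Q 2/2 satisfied · (1,6)Q 1/1 satisfied
Row 2: (2,2)P 2/2 satisfied · (2,4)Q 1/1 satisfied · (2,5)Q 3/3 satisfied · (2,7)Q 1/1 satisfied
Row 3: (3,1)P 2/2 satisfied · (3,2)P 4/4 satisfied · (3,3)P 2/2 satisfied · (3,5)Q 1/2 satisfied · (3,7)Q 2/2 satisfied
Row 4: (4,1)P 3/3 satisfied · (4,2)P 3/3 satisfied · (4,3)P 3/3 satisfied · (4,4)P 2/2 satisfied · (4,5)P 2/3 satisfied · (4,7)Q 2/2 satisfied
Row 5: (5,1)P 1/1 satisfied · (5,5)P 2/2 satisfied · (5,6)P 2/3 satisfied · (5,7)Q 1/2 satisfied
Row 6: (6,3)Q 1/1 satisfied · (6,4)Q 1/1 satisfied · (6,6)P 2/2 satisfied
Row 7: (7,1)P 0/0 satisfied · (7,6)P 2/2 satisfied · (7,7)P 1/1 satisfied
All meet the threshold, so the configuration is stable.

Yes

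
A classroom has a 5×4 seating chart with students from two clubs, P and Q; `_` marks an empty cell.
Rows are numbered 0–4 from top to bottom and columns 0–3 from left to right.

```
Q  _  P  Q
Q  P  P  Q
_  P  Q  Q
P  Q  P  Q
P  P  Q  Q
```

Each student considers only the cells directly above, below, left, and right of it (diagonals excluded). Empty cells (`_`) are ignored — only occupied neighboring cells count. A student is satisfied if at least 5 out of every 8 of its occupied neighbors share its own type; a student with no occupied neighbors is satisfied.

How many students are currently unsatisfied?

(0,0)Q 1/1 satisfied
(0,2)P 1/2 not
(0,3)Q 1/2 not
(1,0)Q 1/2 not
(1,1)P 2/3 satisfied
(1,2)P 2/4 not
(1,3)Q 2/3 satisfied
(2,1)P 1/3 not
(2,2)Q 1/4 not
(2,3)Q 3/3 satisfied
(3,0)P 1/2 not
(3,1)Q 0/4 not
(3,2)P 0/4 not
(3,3)Q 2/3 satisfied
(4,0)P 2/2 satisfied
(4,1)P 1/3 not
(4,2)Q 1/3 not
(4,3)Q 2/2 satisfied
Unsatisfied: (0,2), (0,3), (1,0), (1,2), (2,1), (2,2), (3,0), (3,1), (3,2), (4,1), (4,2) — 11 in total.

11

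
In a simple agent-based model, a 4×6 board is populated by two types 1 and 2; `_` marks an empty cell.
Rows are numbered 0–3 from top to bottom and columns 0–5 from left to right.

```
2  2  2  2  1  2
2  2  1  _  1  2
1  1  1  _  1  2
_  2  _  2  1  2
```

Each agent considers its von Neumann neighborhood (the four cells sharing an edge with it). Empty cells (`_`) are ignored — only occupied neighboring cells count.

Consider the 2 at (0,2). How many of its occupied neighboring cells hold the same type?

2

Occupied neighbors of (0,2): (1,2)=1, (0,1)=2, (0,3)=2.
Same type (2): 2 of 3.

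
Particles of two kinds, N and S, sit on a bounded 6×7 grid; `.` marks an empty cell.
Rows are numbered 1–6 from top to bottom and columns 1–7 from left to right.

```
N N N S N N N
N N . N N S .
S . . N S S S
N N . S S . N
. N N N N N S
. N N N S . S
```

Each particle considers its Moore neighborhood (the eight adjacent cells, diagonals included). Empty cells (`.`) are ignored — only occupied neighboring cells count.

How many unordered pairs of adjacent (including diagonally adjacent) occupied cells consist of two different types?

33

Scan each occupied cell's neighbors to the right and below (and the two forward diagonals) so each pair is counted once.
From row 1: 7 unlike of 20 pairs (running 7/20).
From row 2: 6 unlike of 13 pairs (running 13/33).
From row 3: 7 unlike of 12 pairs (running 20/45).
From row 4: 7 unlike of 13 pairs (running 27/58).
From row 5: 5 unlike of 18 pairs (running 32/76).
From row 6: 1 unlike of 3 pairs (running 33/79).
Total adjacent occupied pairs: 79; unlike-type pairs: 33.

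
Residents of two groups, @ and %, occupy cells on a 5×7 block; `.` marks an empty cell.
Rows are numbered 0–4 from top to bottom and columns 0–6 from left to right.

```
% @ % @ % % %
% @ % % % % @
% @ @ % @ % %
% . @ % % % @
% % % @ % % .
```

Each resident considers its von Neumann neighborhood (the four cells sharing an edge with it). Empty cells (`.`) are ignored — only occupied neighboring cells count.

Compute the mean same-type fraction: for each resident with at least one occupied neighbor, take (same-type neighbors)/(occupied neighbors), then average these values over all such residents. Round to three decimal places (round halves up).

0.545

(0,0)% 1/2
(0,1)@ 1/3
(0,2)% 1/3
(0,3)@ 0/3
(0,4)% 2/3
(0,5)% 3/3
(0,6)% 1/2
(1,0)% 2/3
(1,1)@ 2/4
(1,2)% 2/4
(1,3)% 3/4
(1,4)% 3/4
(1,5)% 3/4
(1,6)@ 0/3
(2,0)% 2/3
(2,1)@ 2/3
(2,2)@ 2/4
(2,3)% 2/4
(2,4)@ 0/4
(2,5)% 3/4
(2,6)% 1/3
(3,0)% 2/2
(3,2)@ 1/3
(3,3)% 2/4
(3,4)% 3/4
(3,5)% 3/4
(3,6)@ 0/2
(4,0)% 2/2
(4,1)% 2/2
(4,2)% 1/3
(4,3)@ 0/3
(4,4)% 2/3
(4,5)% 2/2
Sum over 33 residents: 1/2 + 1/3 + 1/3 + 0/3 + 2/3 + 3/3 + 1/2 + 2/3 + 2/4 + 2/4 + 3/4 + 3/4 + 3/4 + 0/3 + 2/3 + 2/3 + 2/4 + 2/4 + 0/4 + 3/4 + 1/3 + 2/2 + 1/3 + 2/4 + 3/4 + 3/4 + 0/2 + 2/2 + 2/2 + 1/3 + 0/3 + 2/3 + 2/2 = 18; mean = 18 ÷ 33 = 6/11 = 0.545454… → 0.545.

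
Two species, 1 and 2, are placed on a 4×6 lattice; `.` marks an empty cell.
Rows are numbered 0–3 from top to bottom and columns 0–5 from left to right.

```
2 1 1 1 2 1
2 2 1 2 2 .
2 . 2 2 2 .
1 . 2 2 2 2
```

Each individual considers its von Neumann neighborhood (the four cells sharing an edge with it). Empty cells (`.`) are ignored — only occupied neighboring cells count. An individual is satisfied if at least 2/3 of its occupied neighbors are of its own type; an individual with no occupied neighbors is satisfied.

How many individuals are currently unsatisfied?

(0,0)2 1/2 unhappy
(0,1)1 1/3 unhappy
(0,2)1 3/3 ok
(0,3)1 1/3 unhappy
(0,4)2 1/3 unhappy
(0,5)1 0/1 unhappy
(1,0)2 3/3 ok
(1,1)2 1/3 unhappy
(1,2)1 1/4 unhappy
(1,3)2 2/4 unhappy
(1,4)2 3/3 ok
(2,0)2 1/2 unhappy
(2,2)2 2/3 ok
(2,3)2 4/4 ok
(2,4)2 3/3 ok
(3,0)1 0/1 unhappy
(3,2)2 2/2 ok
(3,3)2 3/3 ok
(3,4)2 3/3 ok
(3,5)2 1/1 ok
Unsatisfied: (0,0), (0,1), (0,3), (0,4), (0,5), (1,1), (1,2), (1,3), (2,0), (3,0) — 10 in total.

10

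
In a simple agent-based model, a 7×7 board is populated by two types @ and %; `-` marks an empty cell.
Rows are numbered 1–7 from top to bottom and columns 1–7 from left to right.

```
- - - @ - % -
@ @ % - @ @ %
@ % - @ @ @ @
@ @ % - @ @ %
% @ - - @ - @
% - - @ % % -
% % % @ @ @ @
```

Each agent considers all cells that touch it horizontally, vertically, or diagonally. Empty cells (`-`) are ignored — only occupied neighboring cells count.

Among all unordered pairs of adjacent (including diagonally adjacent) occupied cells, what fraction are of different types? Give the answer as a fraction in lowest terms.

Scan each occupied cell's neighbors to the right and below (and the two forward diagonals) so each pair is counted once.
From row 1: 3 unlike of 5 pairs (running 3/5).
From row 2: 7 unlike of 18 pairs (running 10/23).
From row 3: 6 unlike of 18 pairs (running 16/41).
From row 4: 6 unlike of 13 pairs (running 22/54).
From row 5: 5 unlike of 7 pairs (running 27/61).
From row 6: 8 unlike of 13 pairs (running 35/74).
From row 7: 1 unlike of 6 pairs (running 36/80).
Total adjacent occupied pairs: 80; unlike-type pairs: 36.
36/80 reduces to 9/20.

9/20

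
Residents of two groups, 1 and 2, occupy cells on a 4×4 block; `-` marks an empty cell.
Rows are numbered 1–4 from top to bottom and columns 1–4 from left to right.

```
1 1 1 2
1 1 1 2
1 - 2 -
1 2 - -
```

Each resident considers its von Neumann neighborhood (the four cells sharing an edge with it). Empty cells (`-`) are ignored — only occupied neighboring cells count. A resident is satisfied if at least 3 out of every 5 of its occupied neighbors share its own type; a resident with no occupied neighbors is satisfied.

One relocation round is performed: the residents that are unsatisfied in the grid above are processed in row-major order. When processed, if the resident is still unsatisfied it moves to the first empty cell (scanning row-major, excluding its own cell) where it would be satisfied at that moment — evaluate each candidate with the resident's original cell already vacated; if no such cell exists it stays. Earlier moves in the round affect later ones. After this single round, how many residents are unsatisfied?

Initially unsatisfied (in order): (1,4), (2,3), (2,4), (3,3), (4,1), (4,2).
  (1,4) → (3,4).
  (2,3): no empty cell satisfies it; stays.
  (2,4) → (4,3).
  (3,3): now satisfied by earlier moves; stays.
  (4,1) → (1,4).
  (4,2): now satisfied by earlier moves; stays.
Resulting grid:
1 1 1 1
1 1 1 -
1 - 2 2
- 2 2 -
All satisfied now.

0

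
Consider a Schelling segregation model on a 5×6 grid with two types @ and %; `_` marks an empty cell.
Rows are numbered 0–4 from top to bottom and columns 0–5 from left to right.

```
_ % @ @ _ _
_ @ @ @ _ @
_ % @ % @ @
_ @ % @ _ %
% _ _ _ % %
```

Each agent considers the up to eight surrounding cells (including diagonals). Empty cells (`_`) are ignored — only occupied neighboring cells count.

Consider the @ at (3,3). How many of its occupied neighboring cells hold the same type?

2

Occupied neighbors of (3,3): (2,2)=@, (2,3)=%, (2,4)=@, (3,2)=%, (4,4)=%.
Same type (@): 2 of 5.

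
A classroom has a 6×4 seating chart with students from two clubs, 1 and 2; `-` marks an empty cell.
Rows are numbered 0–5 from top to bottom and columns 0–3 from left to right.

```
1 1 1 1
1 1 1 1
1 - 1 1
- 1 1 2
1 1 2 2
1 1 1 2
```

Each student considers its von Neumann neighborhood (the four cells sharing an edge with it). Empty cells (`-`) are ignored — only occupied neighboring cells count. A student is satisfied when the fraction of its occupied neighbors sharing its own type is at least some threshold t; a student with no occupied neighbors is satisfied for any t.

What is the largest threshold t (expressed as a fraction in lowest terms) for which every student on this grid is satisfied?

1/4

Row 0: (0,0)1 2/2 · (0,1)1 3/3 · (0,2)1 3/3 · (0,3)1 2/2
Row 1: (1,0)1 3/3 · (1,1)1 3/3 · (1,2)1 4/4 · (1,3)1 3/3
Row 2: (2,0)1 1/1 · (2,2)1 3/3 · (2,3)1 2/3
Row 3: (3,1)1 2/2 · (3,2)1 2/4 · (3,3)2 1/3
Row 4: (4,0)1 2/2 · (4,1)1 3/4 · (4,2)2 1/4 · (4,3)2 3/3
Row 5: (5,0)1 2/2 · (5,1)1 3/3 · (5,2)1 1/3 · (5,3)2 1/2
The smallest same-type fraction is 1/4 at (4,2), which reduces to 1/4. Any threshold above that leaves this student unsatisfied.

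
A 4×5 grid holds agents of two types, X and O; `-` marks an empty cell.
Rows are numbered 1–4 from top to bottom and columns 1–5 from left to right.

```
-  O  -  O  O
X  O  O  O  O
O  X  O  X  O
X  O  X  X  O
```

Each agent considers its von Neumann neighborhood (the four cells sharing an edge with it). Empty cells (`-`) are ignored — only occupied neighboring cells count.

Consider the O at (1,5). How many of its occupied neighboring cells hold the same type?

2

Occupied neighbors of (1,5): (2,5)=O, (1,4)=O.
Same type (O): 2 of 2.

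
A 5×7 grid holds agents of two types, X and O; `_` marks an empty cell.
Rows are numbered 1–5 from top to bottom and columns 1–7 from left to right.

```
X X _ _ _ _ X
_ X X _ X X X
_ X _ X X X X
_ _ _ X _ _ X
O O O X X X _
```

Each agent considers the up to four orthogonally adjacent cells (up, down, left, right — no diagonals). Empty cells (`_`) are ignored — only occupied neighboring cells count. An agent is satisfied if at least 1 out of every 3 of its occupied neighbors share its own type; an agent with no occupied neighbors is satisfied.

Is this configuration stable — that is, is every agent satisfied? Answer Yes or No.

(1,1)X 1/1 satisfied
(1,2)X 2/2 satisfied
(1,7)X 1/1 satisfied
(2,2)X 3/3 satisfied
(2,3)X 1/1 satisfied
(2,5)X 2/2 satisfied
(2,6)X 3/3 satisfied
(2,7)X 3/3 satisfied
(3,2)X 1/1 satisfied
(3,4)X 2/2 satisfied
(3,5)X 3/3 satisfied
(3,6)X 3/3 satisfied
(3,7)X 3/3 satisfied
(4,4)X 2/2 satisfied
(4,7)X 1/1 satisfied
(5,1)O 1/1 satisfied
(5,2)O 2/2 satisfied
(5,3)O 1/2 satisfied
(5,4)X 2/3 satisfied
(5,5)X 2/2 satisfied
(5,6)X 1/1 satisfied
All meet the threshold, so the configuration is stable.

Yes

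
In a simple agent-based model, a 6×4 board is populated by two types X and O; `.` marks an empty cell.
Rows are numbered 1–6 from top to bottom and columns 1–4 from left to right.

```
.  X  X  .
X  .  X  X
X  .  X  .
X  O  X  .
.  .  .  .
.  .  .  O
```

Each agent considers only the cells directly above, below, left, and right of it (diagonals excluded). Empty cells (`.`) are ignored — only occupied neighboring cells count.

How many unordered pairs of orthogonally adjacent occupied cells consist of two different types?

Scan each occupied cell's neighbors to the right and below so each pair is counted once.
Row 1: X(1,2)–X(1,3)= X(1,3)–X(2,3)=  → 0/2 unlike.
Row 2: X(2,1)–X(3,1)= X(2,3)–X(2,4)= X(2,3)–X(3,3)=  → 0/3 unlike.
Row 3: X(3,1)–X(4,1)= X(3,3)–X(4,3)=  → 0/2 unlike.
Row 4: X(4,1)–O(4,2)≠ O(4,2)–X(4,3)≠  → 2/2 unlike.
Total adjacent occupied pairs: 9; unlike-type pairs: 2.

2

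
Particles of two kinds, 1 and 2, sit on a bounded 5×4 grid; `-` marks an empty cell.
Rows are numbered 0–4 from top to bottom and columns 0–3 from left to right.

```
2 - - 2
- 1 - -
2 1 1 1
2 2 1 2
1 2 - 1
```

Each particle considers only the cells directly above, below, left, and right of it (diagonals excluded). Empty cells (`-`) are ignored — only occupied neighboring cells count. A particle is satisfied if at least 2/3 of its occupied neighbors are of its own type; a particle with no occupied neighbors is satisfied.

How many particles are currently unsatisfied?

(0,0)2 0/0 ✓
(0,3)2 0/0 ✓
(1,1)1 1/1 ✓
(2,0)2 1/2 ✗
(2,1)1 2/4 ✗
(2,2)1 3/3 ✓
(2,3)1 1/2 ✗
(3,0)2 2/3 ✓
(3,1)2 2/4 ✗
(3,2)1 1/3 ✗
(3,3)2 0/3 ✗
(4,0)1 0/2 ✗
(4,1)2 1/2 ✗
(4,3)1 0/1 ✗
Unsatisfied: (2,0), (2,1), (2,3), (3,1), (3,2), (3,3), (4,0), (4,1), (4,3) — 9 in total.

9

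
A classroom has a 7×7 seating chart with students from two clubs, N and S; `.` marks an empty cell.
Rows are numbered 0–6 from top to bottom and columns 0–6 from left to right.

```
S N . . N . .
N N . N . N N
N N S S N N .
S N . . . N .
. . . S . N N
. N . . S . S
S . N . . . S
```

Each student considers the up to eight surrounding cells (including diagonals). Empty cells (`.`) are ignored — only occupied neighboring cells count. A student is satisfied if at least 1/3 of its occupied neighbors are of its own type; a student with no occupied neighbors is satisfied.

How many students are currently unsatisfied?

(0,0)S 0/3 unhappy
(0,1)N 2/3 ok
(0,4)N 2/2 ok
(1,0)N 4/5 ok
(1,1)N 4/6 ok
(1,3)N 2/4 ok
(1,5)N 4/4 ok
(1,6)N 2/2 ok
(2,0)N 4/5 ok
(2,1)N 4/6 ok
(2,2)S 1/5 unhappy
(2,3)S 1/3 ok
(2,4)N 4/5 ok
(2,5)N 4/4 ok
(3,0)S 0/3 unhappy
(3,1)N 2/4 ok
(3,5)N 4/4 ok
(4,3)S 1/1 ok
(4,5)N 2/4 ok
(4,6)N 2/3 ok
(5,1)N 1/2 ok
(5,4)S 1/2 ok
(5,6)S 1/3 ok
(6,0)S 0/1 unhappy
(6,2)N 1/1 ok
(6,6)S 1/1 ok
Unsatisfied: (0,0), (2,2), (3,0), (6,0) — 4 in total.

4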